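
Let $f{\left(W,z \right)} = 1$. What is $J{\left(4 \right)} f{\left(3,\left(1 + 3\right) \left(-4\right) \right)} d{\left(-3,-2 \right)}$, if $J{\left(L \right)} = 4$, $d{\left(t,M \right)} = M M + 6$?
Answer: $40$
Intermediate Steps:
$d{\left(t,M \right)} = 6 + M^{2}$ ($d{\left(t,M \right)} = M^{2} + 6 = 6 + M^{2}$)
$J{\left(4 \right)} f{\left(3,\left(1 + 3\right) \left(-4\right) \right)} d{\left(-3,-2 \right)} = 4 \cdot 1 \left(6 + \left(-2\right)^{2}\right) = 4 \left(6 + 4\right) = 4 \cdot 10 = 40$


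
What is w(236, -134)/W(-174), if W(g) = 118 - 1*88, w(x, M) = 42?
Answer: 7/5 ≈ 1.4000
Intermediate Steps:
W(g) = 30 (W(g) = 118 - 88 = 30)
w(236, -134)/W(-174) = 42/30 = 42*(1/30) = 7/5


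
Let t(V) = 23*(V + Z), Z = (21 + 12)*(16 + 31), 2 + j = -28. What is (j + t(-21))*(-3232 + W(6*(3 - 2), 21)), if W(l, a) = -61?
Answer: -115781880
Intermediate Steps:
j = -30 (j = -2 - 28 = -30)
Z = 1551 (Z = 33*47 = 1551)
t(V) = 35673 + 23*V (t(V) = 23*(V + 1551) = 23*(1551 + V) = 35673 + 23*V)
(j + t(-21))*(-3232 + W(6*(3 - 2), 21)) = (-30 + (35673 + 23*(-21)))*(-3232 - 61) = (-30 + (35673 - 483))*(-3293) = (-30 + 35190)*(-3293) = 35160*(-3293) = -115781880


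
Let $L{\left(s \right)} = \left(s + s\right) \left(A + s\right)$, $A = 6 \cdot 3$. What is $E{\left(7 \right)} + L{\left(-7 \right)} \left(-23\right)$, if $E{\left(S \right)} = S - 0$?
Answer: $3549$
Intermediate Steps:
$A = 18$
$E{\left(S \right)} = S$ ($E{\left(S \right)} = S + 0 = S$)
$L{\left(s \right)} = 2 s \left(18 + s\right)$ ($L{\left(s \right)} = \left(s + s\right) \left(18 + s\right) = 2 s \left(18 + s\right)$)
$E{\left(7 \right)} + L{\left(-7 \right)} \left(-23\right) = 7 + 2 \left(-7\right) \left(18 - 7\right) \left(-23\right) = 7 + 2 \left(-7\right) 11 \left(-23\right) = 7 - -3542 = 7 + 3542 = 3549$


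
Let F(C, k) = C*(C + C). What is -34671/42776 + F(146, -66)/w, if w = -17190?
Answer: -1209810461/367659720 ≈ -3.2906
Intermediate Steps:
F(C, k) = 2*C**2 (F(C, k) = C*(2*C) = 2*C**2)
-34671/42776 + F(146, -66)/w = -34671/42776 + (2*146**2)/(-17190) = -34671*1/42776 + (2*21316)*(-1/17190) = -34671/42776 + 42632*(-1/17190) = -34671/42776 - 21316/8595 = -1209810461/367659720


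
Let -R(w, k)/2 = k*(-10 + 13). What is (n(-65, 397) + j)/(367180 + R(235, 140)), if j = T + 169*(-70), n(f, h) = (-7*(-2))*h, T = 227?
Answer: -93/5636 ≈ -0.016501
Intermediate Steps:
n(f, h) = 14*h
R(w, k) = -6*k (R(w, k) = -2*k*(-10 + 13) = -2*k*3 = -6*k)
j = -11603 (j = 227 + 169*(-70) = 227 - 11830 = -11603)
(n(-65, 397) + j)/(367180 + R(235, 140)) = (14*397 - 11603)/(367180 - 6*140) = (5558 - 11603)/(367180 - 840) = -6045/366340 = -6045*1/366340 = -93/5636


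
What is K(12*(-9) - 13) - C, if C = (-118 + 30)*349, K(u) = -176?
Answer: 30536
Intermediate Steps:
C = -30712 (C = -88*349 = -30712)
K(12*(-9) - 13) - C = -176 - 1*(-30712) = -176 + 30712 = 30536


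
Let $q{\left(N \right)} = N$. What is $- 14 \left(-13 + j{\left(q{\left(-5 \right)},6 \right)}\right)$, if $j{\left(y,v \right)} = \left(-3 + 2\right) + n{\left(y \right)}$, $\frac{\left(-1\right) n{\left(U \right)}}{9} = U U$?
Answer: $3346$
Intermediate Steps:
$n{\left(U \right)} = - 9 U^{2}$ ($n{\left(U \right)} = - 9 U U = - 9 U^{2}$)
$j{\left(y,v \right)} = -1 - 9 y^{2}$ ($j{\left(y,v \right)} = \left(-3 + 2\right) - 9 y^{2} = -1 - 9 y^{2}$)
$- 14 \left(-13 + j{\left(q{\left(-5 \right)},6 \right)}\right) = - 14 \left(-13 - \left(1 + 9 \left(-5\right)^{2}\right)\right) = - 14 \left(-13 - 226\right) = \left(-14\right) \left(-239\right) = 3346$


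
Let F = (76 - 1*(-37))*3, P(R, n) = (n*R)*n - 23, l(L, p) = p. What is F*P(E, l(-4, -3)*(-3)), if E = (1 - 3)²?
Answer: 102039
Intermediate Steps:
E = 4 (E = (-2)² = 4)
P(R, n) = -23 + R*n² (P(R, n) = (R*n)*n - 23 = R*n² - 23 = -23 + R*n²)
F = 339 (F = (76 + 37)*3 = 113*3 = 339)
F*P(E, l(-4, -3)*(-3)) = 339*(-23 + 4*(-3*(-3))²) = 339*(-23 + 4*9²) = 339*(-23 + 4*81) = 339*(-23 + 324) = 339*301 = 102039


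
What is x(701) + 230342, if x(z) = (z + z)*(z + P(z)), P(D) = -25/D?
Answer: 1213094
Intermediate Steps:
x(z) = 2*z*(z - 25/z) (x(z) = (z + z)*(z - 25/z) = (2*z)*(z - 25/z) = 2*z*(z - 25/z))
x(701) + 230342 = (-50 + 2*701**2) + 230342 = (-50 + 2*491401) + 230342 = (-50 + 982802) + 230342 = 982752 + 230342 = 1213094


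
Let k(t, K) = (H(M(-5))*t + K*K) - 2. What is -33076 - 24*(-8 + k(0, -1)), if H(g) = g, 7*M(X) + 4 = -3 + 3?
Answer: -32860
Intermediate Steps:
M(X) = -4/7 (M(X) = -4/7 + (-3 + 3)/7 = -4/7 + (⅐)*0 = -4/7 + 0 = -4/7)
k(t, K) = -2 + K² - 4*t/7 (k(t, K) = (-4*t/7 + K*K) - 2 = (-4*t/7 + K²) - 2 = (K² - 4*t/7) - 2 = -2 + K² - 4*t/7)
-33076 - 24*(-8 + k(0, -1)) = -33076 - 24*(-8 + (-2 + (-1)² - 4/7*0)) = -33076 - 24*(-8 + (-2 + 1 + 0)) = -33076 - 24*(-8 - 1) = -33076 - 24*(-9) = -33076 - 1*(-216) = -33076 + 216 = -32860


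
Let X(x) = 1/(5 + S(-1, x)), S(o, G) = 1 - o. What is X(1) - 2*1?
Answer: -13/7 ≈ -1.8571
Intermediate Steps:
X(x) = ⅐ (X(x) = 1/(5 + (1 - 1*(-1))) = 1/(5 + (1 + 1)) = 1/(5 + 2) = 1/7 = ⅐)
X(1) - 2*1 = ⅐ - 2*1 = ⅐ - 2 = -13/7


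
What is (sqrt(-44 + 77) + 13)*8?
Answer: 104 + 8*sqrt(33) ≈ 149.96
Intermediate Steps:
(sqrt(-44 + 77) + 13)*8 = (sqrt(33) + 13)*8 = (13 + sqrt(33))*8 = 104 + 8*sqrt(33)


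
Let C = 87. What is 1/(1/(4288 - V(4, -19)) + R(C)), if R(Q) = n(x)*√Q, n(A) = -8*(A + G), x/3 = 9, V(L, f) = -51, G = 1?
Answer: -4339/82185384164351 - 4217230304*√87/82185384164351 ≈ -0.00047862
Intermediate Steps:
x = 27 (x = 3*9 = 27)
n(A) = -8 - 8*A (n(A) = -8*(A + 1) = -8*(1 + A) = -8 - 8*A)
R(Q) = -224*√Q (R(Q) = (-8 - 8*27)*√Q = (-8 - 216)*√Q = -224*√Q)
1/(1/(4288 - V(4, -19)) + R(C)) = 1/(1/(4288 - 1*(-51)) - 224*√87) = 1/(1/(4288 + 51) - 224*√87) = 1/(1/4339 - 224*√87)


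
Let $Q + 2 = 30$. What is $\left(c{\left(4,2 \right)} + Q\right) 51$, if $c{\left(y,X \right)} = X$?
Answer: $1530$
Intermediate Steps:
$Q = 28$ ($Q = -2 + 30 = 28$)
$\left(c{\left(4,2 \right)} + Q\right) 51 = \left(2 + 28\right) 51 = 30 \cdot 51 = 1530$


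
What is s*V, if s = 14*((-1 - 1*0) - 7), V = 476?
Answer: -53312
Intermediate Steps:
s = -112 (s = 14*((-1 + 0) - 7) = 14*(-1 - 7) = 14*(-8) = -112)
s*V = -112*476 = -53312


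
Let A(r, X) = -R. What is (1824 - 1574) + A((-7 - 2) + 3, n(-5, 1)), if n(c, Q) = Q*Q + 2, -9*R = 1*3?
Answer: 751/3 ≈ 250.33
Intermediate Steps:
R = -⅓ (R = -3/9 = -⅑*3 = -⅓ ≈ -0.33333)
n(c, Q) = 2 + Q² (n(c, Q) = Q² + 2 = 2 + Q²)
A(r, X) = ⅓ (A(r, X) = -1*(-⅓) = ⅓)
(1824 - 1574) + A((-7 - 2) + 3, n(-5, 1)) = (1824 - 1574) + ⅓ = 250 + ⅓ = 751/3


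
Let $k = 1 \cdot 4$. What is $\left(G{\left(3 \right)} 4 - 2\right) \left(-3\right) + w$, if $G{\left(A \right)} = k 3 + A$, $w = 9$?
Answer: $-165$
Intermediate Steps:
$k = 4$
$G{\left(A \right)} = 12 + A$ ($G{\left(A \right)} = 4 \cdot 3 + A = 12 + A$)
$\left(G{\left(3 \right)} 4 - 2\right) \left(-3\right) + w = \left(\left(12 + 3\right) 4 - 2\right) \left(-3\right) + 9 = \left(15 \cdot 4 - 2\right) \left(-3\right) + 9 = \left(60 - 2\right) \left(-3\right) + 9 = 58 \left(-3\right) + 9 = -174 + 9 = -165$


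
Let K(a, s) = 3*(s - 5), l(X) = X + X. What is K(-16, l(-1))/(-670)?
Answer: 21/670 ≈ 0.031343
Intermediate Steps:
l(X) = 2*X
K(a, s) = -15 + 3*s (K(a, s) = 3*(-5 + s) = -15 + 3*s)
K(-16, l(-1))/(-670) = (-15 + 3*(2*(-1)))/(-670) = (-15 + 3*(-2))*(-1/670) = (-15 - 6)*(-1/670) = -21*(-1/670) = 21/670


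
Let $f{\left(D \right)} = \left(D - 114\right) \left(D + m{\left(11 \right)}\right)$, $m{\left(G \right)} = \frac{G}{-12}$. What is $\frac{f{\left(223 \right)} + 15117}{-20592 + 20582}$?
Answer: $- \frac{471889}{120} \approx -3932.4$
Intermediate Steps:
$m{\left(G \right)} = - \frac{G}{12}$ ($m{\left(G \right)} = G \left(- \frac{1}{12}\right) = - \frac{G}{12}$)
$f{\left(D \right)} = \left(-114 + D\right) \left(- \frac{11}{12} + D\right)$ ($f{\left(D \right)} = \left(D - 114\right) \left(D - \frac{11}{12}\right) = \left(-114 + D\right) \left(D - \frac{11}{12}\right) = \left(-114 + D\right) \left(- \frac{11}{12} + D\right)$)
$\frac{f{\left(223 \right)} + 15117}{-20592 + 20582} = \frac{\left(\frac{209}{2} + 223^{2} - \frac{307517}{12}\right) + 15117}{-20592 + 20582} = \frac{\left(\frac{209}{2} + 49729 - \frac{307517}{12}\right) + 15117}{-10} = \left(\frac{290485}{12} + 15117\right) \left(- \frac{1}{10}\right) = \frac{471889}{12} \left(- \frac{1}{10}\right) = - \frac{471889}{120}$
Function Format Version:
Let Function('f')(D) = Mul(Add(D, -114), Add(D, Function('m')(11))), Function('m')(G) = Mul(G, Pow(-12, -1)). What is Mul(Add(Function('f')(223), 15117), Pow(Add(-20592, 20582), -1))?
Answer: Rational(-471889, 120) ≈ -3932.4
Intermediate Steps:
Function('m')(G) = Mul(Rational(-1, 12), G) (Function('m')(G) = Mul(G, Rational(-1, 12)) = Mul(Rational(-1, 12), G))
Function('f')(D) = Mul(Add(-114, D), Add(Rational(-11, 12), D)) (Function('f')(D) = Mul(Add(D, -114), Add(D, Mul(Rational(-1, 12), 11))) = Mul(Add(-114, D), Add(D, Rational(-11, 12))) = Mul(Add(-114, D), Add(Rational(-11, 12), D)))
Mul(Add(Function('f')(223), 15117), Pow(Add(-20592, 20582), -1)) = Mul(Add(Add(Rational(209, 2), Pow(223, 2), Mul(Rational(-1379, 12), 223)), 15117), Pow(Add(-20592, 20582), -1)) = Mul(Add(Add(Rational(209, 2), 49729, Rational(-307517, 12)), 15117), Pow(-10, -1)) = Mul(Add(Rational(290485, 12), 15117), Rational(-1, 10)) = Mul(Rational(471889, 12), Rational(-1, 10)) = Rational(-471889, 120)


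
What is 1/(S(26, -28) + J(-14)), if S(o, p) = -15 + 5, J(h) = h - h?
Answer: -⅒ ≈ -0.10000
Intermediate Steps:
J(h) = 0
S(o, p) = -10
1/(S(26, -28) + J(-14)) = 1/(-10 + 0) = 1/(-10) = -⅒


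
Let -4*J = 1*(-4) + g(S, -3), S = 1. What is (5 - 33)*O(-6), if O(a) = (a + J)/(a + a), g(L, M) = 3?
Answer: -161/12 ≈ -13.417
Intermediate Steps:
J = 1/4 (J = -(1*(-4) + 3)/4 = -(-4 + 3)/4 = -1/4*(-1) = 1/4 ≈ 0.25000)
O(a) = (1/4 + a)/(2*a) (O(a) = (a + 1/4)/(a + a) = (1/4 + a)/((2*a)) = (1/4 + a)*(1/(2*a)) = (1/4 + a)/(2*a))
(5 - 33)*O(-6) = (5 - 33)*((1/8)*(1 + 4*(-6))/(-6)) = -7*(-1)*(1 - 24)/(2*6) = -7*(-1)*(-23)/(2*6) = -28*23/48 = -161/12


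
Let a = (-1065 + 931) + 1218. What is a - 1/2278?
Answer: 2469351/2278 ≈ 1084.0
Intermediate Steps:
a = 1084 (a = -134 + 1218 = 1084)
a - 1/2278 = 1084 - 1/2278 = 2469351/2278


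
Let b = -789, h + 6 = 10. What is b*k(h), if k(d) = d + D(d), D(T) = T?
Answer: -6312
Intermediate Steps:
h = 4 (h = -6 + 10 = 4)
k(d) = 2*d (k(d) = d + d = 2*d)
b*k(h) = -1578*4 = -789*8 = -6312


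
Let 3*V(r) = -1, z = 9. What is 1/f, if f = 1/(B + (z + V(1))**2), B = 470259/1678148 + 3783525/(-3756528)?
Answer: 117229604499967/1576002487536 ≈ 74.384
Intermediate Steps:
V(r) = -1/3 (V(r) = (1/3)*(-1) = -1/3)
B = -381897817579/525334162512 (B = 470259*(1/1678148) + 3783525*(-1/3756528) = 470259/1678148 - 1261175/1252176 = -381897817579/525334162512 ≈ -0.72696)
f = 1576002487536/117229604499967 (f = 1/(-381897817579/525334162512 + (9 - 1/3)**2) = 1/(-381897817579/525334162512 + (26/3)**2) = 1/(-381897817579/525334162512 + 676/9) = 1/(117229604499967/1576002487536) = 1576002487536/117229604499967 ≈ 0.013444)
1/f = 1/(1576002487536/117229604499967) = 117229604499967/1576002487536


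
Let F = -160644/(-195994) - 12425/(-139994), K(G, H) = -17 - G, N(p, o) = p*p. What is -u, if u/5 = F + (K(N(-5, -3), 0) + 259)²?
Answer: -3230130386731975/13718992018 ≈ -2.3545e+5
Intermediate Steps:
N(p, o) = p²
F = 12462210793/13718992018 (F = -160644*(-1/195994) - 12425*(-1/139994) = 80322/97997 + 12425/139994 = 12462210793/13718992018 ≈ 0.90839)
u = 3230130386731975/13718992018 (u = 5*(12462210793/13718992018 + ((-17 - 1*(-5)²) + 259)²) = 5*(12462210793/13718992018 + ((-17 - 1*25) + 259)²) = 5*(12462210793/13718992018 + ((-17 - 25) + 259)²) = 5*(12462210793/13718992018 + (-42 + 259)²) = 5*(12462210793/13718992018 + 217²) = 5*(12462210793/13718992018 + 47089) = 5*(646026077346395/13718992018) = 3230130386731975/13718992018 ≈ 2.3545e+5)
-u = -1*3230130386731975/13718992018 = -3230130386731975/13718992018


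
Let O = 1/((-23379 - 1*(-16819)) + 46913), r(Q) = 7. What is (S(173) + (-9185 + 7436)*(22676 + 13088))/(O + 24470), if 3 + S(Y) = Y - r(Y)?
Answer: -2524123448769/987437911 ≈ -2556.2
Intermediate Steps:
S(Y) = -10 + Y (S(Y) = -3 + (Y - 1*7) = -3 + (Y - 7) = -3 + (-7 + Y) = -10 + Y)
O = 1/40353 (O = 1/((-23379 + 16819) + 46913) = 1/(-6560 + 46913) = 1/40353 ≈ 2.4781e-5)
(S(173) + (-9185 + 7436)*(22676 + 13088))/(O + 24470) = ((-10 + 173) + (-9185 + 7436)*(22676 + 13088))/(1/40353 + 24470) = (163 - 1749*35764)/(987437911/40353) = (163 - 62551236)*(40353/987437911) = -62551073*40353/987437911 = -2524123448769/987437911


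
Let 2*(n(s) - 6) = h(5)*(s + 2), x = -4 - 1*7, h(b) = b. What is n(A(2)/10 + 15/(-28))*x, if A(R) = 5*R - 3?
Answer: -7029/56 ≈ -125.52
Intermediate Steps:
x = -11 (x = -4 - 7 = -11)
A(R) = -3 + 5*R
n(s) = 11 + 5*s/2 (n(s) = 6 + (5*(s + 2))/2 = 6 + (5*(2 + s))/2 = 6 + (10 + 5*s)/2 = 6 + (5 + 5*s/2) = 11 + 5*s/2)
n(A(2)/10 + 15/(-28))*x = (11 + 5*((-3 + 5*2)/10 + 15/(-28))/2)*(-11) = (11 + 5*((-3 + 10)*(1/10) + 15*(-1/28))/2)*(-11) = (11 + 5*(7*(1/10) - 15/28)/2)*(-11) = (11 + 5*(7/10 - 15/28)/2)*(-11) = (11 + (5/2)*(23/140))*(-11) = (11 + 23/56)*(-11) = (639/56)*(-11) = -7029/56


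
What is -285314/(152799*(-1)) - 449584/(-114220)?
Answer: 25321137674/4363175445 ≈ 5.8034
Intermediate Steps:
-285314/(152799*(-1)) - 449584/(-114220) = -285314/(-152799) - 449584*(-1/114220) = -285314*(-1/152799) + 112396/28555 = 285314/152799 + 112396/28555 = 25321137674/4363175445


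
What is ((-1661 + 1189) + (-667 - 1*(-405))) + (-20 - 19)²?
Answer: 787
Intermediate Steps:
((-1661 + 1189) + (-667 - 1*(-405))) + (-20 - 19)² = (-472 + (-667 + 405)) + (-39)² = (-472 - 262) + 1521 = -734 + 1521 = 787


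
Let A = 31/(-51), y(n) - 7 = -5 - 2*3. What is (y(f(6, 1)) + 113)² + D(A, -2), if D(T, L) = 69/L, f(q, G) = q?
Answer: 23693/2 ≈ 11847.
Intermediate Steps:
y(n) = -4 (y(n) = 7 + (-5 - 2*3) = 7 + (-5 - 6) = 7 - 11 = -4)
A = -31/51 (A = 31*(-1/51) = -31/51 ≈ -0.60784)
(y(f(6, 1)) + 113)² + D(A, -2) = (-4 + 113)² + 69/(-2) = 109² + 69*(-½) = 11881 - 69/2 = 23693/2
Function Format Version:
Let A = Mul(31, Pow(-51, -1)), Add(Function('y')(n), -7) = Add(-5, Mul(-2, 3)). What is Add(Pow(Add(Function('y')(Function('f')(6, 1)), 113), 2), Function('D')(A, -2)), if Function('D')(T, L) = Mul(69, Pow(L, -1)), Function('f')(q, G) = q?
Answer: Rational(23693, 2) ≈ 11847.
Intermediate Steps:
Function('y')(n) = -4 (Function('y')(n) = Add(7, Add(-5, Mul(-2, 3))) = Add(7, Add(-5, -6)) = Add(7, -11) = -4)
A = Rational(-31, 51) (A = Mul(31, Rational(-1, 51)) = Rational(-31, 51) ≈ -0.60784)
Add(Pow(Add(Function('y')(Function('f')(6, 1)), 113), 2), Function('D')(A, -2)) = Add(Pow(Add(-4, 113), 2), Mul(69, Pow(-2, -1))) = Add(Pow(109, 2), Mul(69, Rational(-1, 2))) = Add(11881, Rational(-69, 2)) = Rational(23693, 2)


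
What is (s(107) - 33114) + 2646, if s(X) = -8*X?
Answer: -31324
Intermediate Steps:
(s(107) - 33114) + 2646 = (-8*107 - 33114) + 2646 = (-856 - 33114) + 2646 = -33970 + 2646 = -31324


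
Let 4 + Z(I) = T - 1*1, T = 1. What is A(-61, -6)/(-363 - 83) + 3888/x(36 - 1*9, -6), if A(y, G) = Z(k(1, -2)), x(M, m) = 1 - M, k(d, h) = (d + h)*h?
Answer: -433486/2899 ≈ -149.53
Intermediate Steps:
k(d, h) = h*(d + h)
Z(I) = -4 (Z(I) = -4 + (1 - 1*1) = -4 + (1 - 1) = -4 + 0 = -4)
A(y, G) = -4
A(-61, -6)/(-363 - 83) + 3888/x(36 - 1*9, -6) = -4/(-363 - 83) + 3888/(1 - (36 - 1*9)) = -4/(-446) + 3888/(1 - (36 - 9)) = -4*(-1/446) + 3888/(1 - 1*27) = 2/223 + 3888/(1 - 27) = 2/223 + 3888/(-26) = 2/223 + 3888*(-1/26) = 2/223 - 1944/13 = -433486/2899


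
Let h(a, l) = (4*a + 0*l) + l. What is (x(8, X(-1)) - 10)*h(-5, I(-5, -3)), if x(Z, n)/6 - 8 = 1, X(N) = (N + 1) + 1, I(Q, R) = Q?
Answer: -1100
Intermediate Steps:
X(N) = 2 + N (X(N) = (1 + N) + 1 = 2 + N)
x(Z, n) = 54 (x(Z, n) = 48 + 6*1 = 48 + 6 = 54)
h(a, l) = l + 4*a (h(a, l) = (4*a + 0) + l = 4*a + l = l + 4*a)
(x(8, X(-1)) - 10)*h(-5, I(-5, -3)) = (54 - 10)*(-5 + 4*(-5)) = 44*(-5 - 20) = 44*(-25) = -1100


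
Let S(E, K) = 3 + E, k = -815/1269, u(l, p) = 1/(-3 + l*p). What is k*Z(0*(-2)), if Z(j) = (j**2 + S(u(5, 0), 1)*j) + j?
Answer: 0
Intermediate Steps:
k = -815/1269 (k = -815*1/1269 = -815/1269 ≈ -0.64224)
Z(j) = j**2 + 11*j/3 (Z(j) = (j**2 + (3 + 1/(-3 + 5*0))*j) + j = (j**2 + (3 + 1/(-3 + 0))*j) + j = (j**2 + (3 + 1/(-3))*j) + j = (j**2 + (3 - 1/3)*j) + j = (j**2 + 8*j/3) + j = j**2 + 11*j/3)
k*Z(0*(-2)) = -815*0*(-2)*(11 + 3*(0*(-2)))/3807 = -815*0*(11 + 3*0)/3807 = -815*0*(11 + 0)/3807 = -815*0*11/3807 = -815/1269*0 = 0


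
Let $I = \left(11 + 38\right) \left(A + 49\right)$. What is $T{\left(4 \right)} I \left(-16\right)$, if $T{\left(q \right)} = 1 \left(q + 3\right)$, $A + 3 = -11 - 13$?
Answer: $-120736$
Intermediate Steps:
$A = -27$ ($A = -3 - 24 = -27$)
$I = 1078$ ($I = \left(11 + 38\right) \left(-27 + 49\right) = 49 \cdot 22 = 1078$)
$T{\left(q \right)} = 3 + q$ ($T{\left(q \right)} = 1 \left(3 + q\right) = 3 + q$)
$T{\left(4 \right)} I \left(-16\right) = \left(3 + 4\right) 1078 \left(-16\right) = 7 \left(-17248\right) = -120736$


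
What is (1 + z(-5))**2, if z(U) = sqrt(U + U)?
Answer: (1 + I*sqrt(10))**2 ≈ -9.0 + 6.3246*I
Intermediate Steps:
z(U) = sqrt(2)*sqrt(U) (z(U) = sqrt(2*U) = sqrt(2)*sqrt(U))
(1 + z(-5))**2 = (1 + sqrt(2)*sqrt(-5))**2 = (1 + sqrt(2)*(I*sqrt(5)))**2 = (1 + I*sqrt(10))**2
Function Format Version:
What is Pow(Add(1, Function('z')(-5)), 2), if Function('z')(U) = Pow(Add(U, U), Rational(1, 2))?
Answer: Pow(Add(1, Mul(I, Pow(10, Rational(1, 2)))), 2) ≈ Add(-9.0000, Mul(6.3246, I))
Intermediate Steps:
Function('z')(U) = Mul(Pow(2, Rational(1, 2)), Pow(U, Rational(1, 2))) (Function('z')(U) = Pow(Mul(2, U), Rational(1, 2)) = Mul(Pow(2, Rational(1, 2)), Pow(U, Rational(1, 2))))
Pow(Add(1, Function('z')(-5)), 2) = Pow(Add(1, Mul(Pow(2, Rational(1, 2)), Pow(-5, Rational(1, 2)))), 2) = Pow(Add(1, Mul(Pow(2, Rational(1, 2)), Mul(I, Pow(5, Rational(1, 2))))), 2) = Pow(Add(1, Mul(I, Pow(10, Rational(1, 2)))), 2)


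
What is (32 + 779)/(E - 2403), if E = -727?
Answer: -811/3130 ≈ -0.25911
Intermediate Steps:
(32 + 779)/(E - 2403) = (32 + 779)/(-727 - 2403) = 811/(-3130) = 811*(-1/3130) = -811/3130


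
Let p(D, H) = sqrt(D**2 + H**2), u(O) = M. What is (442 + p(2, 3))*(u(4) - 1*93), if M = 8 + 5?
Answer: -35360 - 80*sqrt(13) ≈ -35648.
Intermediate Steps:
M = 13
u(O) = 13
(442 + p(2, 3))*(u(4) - 1*93) = (442 + sqrt(2**2 + 3**2))*(13 - 1*93) = (442 + sqrt(4 + 9))*(13 - 93) = (442 + sqrt(13))*(-80) = -35360 - 80*sqrt(13)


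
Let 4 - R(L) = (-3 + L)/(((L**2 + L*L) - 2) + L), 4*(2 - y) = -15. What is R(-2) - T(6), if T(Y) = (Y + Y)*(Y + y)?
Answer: -543/4 ≈ -135.75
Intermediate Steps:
y = 23/4 (y = 2 - 1/4*(-15) = 2 + 15/4 = 23/4 ≈ 5.7500)
T(Y) = 2*Y*(23/4 + Y) (T(Y) = (Y + Y)*(Y + 23/4) = (2*Y)*(23/4 + Y) = 2*Y*(23/4 + Y))
R(L) = 4 - (-3 + L)/(-2 + L + 2*L**2) (R(L) = 4 - (-3 + L)/(((L**2 + L*L) - 2) + L) = 4 - (-3 + L)/(((L**2 + L**2) - 2) + L) = 4 - (-3 + L)/((2*L**2 - 2) + L) = 4 - (-3 + L)/((-2 + 2*L**2) + L) = 4 - (-3 + L)/(-2 + L + 2*L**2))
R(-2) - T(6) = (-5 + 3*(-2) + 8*(-2)**2)/(-2 - 2 + 2*(-2)**2) - 6*(23 + 4*6)/2 = (-5 - 6 + 8*4)/(-2 - 2 + 2*4) - 6*(23 + 24)/2 = (-5 - 6 + 32)/(-2 - 2 + 8) - 6*47/2 = 21/4 - 1*141 = (1/4)*21 - 141 = 21/4 - 141 = -543/4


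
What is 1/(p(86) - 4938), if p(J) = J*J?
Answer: 1/2458 ≈ 0.00040683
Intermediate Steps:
p(J) = J²
1/(p(86) - 4938) = 1/(86² - 4938) = 1/(7396 - 4938) = 1/2458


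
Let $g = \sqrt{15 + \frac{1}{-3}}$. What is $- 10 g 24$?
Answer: $- 160 \sqrt{33} \approx -919.13$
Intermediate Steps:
$g = \frac{2 \sqrt{33}}{3}$ ($g = \sqrt{15 - \frac{1}{3}} = \sqrt{\frac{44}{3}} = \frac{2 \sqrt{33}}{3} \approx 3.8297$)
$- 10 g 24 = - 10 \frac{2 \sqrt{33}}{3} \cdot 24 = - \frac{20 \sqrt{33}}{3} \cdot 24 = - 160 \sqrt{33}$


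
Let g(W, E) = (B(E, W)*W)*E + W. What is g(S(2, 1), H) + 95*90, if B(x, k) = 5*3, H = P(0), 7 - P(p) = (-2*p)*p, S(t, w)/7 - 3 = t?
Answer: 12260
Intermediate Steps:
S(t, w) = 21 + 7*t
P(p) = 7 + 2*p² (P(p) = 7 - (-2*p)*p = 7 - (-2)*p² = 7 + 2*p²)
H = 7 (H = 7 + 2*0² = 7 + 2*0 = 7 + 0 = 7)
B(x, k) = 15
g(W, E) = W + 15*E*W (g(W, E) = (15*W)*E + W = 15*E*W + W = W + 15*E*W)
g(S(2, 1), H) + 95*90 = (21 + 7*2)*(1 + 15*7) + 95*90 = (21 + 14)*(1 + 105) + 8550 = 35*106 + 8550 = 3710 + 8550 = 12260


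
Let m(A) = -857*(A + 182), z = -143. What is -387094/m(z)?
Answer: 387094/33423 ≈ 11.582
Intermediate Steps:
m(A) = -155974 - 857*A (m(A) = -857*(182 + A) = -155974 - 857*A)
-387094/m(z) = -387094/(-155974 - 857*(-143)) = -387094/(-155974 + 122551) = -387094/(-33423) = -387094*(-1/33423) = 387094/33423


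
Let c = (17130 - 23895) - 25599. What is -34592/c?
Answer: 8648/8091 ≈ 1.0688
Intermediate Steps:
c = -32364 (c = -6765 - 25599 = -32364)
-34592/c = -34592/(-32364) = -34592*(-1/32364) = 8648/8091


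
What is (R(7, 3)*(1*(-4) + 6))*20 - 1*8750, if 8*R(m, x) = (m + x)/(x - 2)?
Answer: -8700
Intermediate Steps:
R(m, x) = (m + x)/(8*(-2 + x)) (R(m, x) = ((m + x)/(x - 2))/8 = ((m + x)/(-2 + x))/8 = (m + x)/(8*(-2 + x)))
(R(7, 3)*(1*(-4) + 6))*20 - 1*8750 = (((7 + 3)/(8*(-2 + 3)))*(1*(-4) + 6))*20 - 1*8750 = (((1/8)*10/1)*(-4 + 6))*20 - 8750 = (((1/8)*1*10)*2)*20 - 8750 = ((5/4)*2)*20 - 8750 = (5/2)*20 - 8750 = 50 - 8750 = -8700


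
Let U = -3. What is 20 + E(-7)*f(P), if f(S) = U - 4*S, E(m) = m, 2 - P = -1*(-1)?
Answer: 69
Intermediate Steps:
P = 1 (P = 2 - (-1)*(-1) = 2 - 1*1 = 2 - 1 = 1)
f(S) = -3 - 4*S
20 + E(-7)*f(P) = 20 - 7*(-3 - 4*1) = 20 - 7*(-3 - 4) = 20 - 7*(-7) = 20 + 49 = 69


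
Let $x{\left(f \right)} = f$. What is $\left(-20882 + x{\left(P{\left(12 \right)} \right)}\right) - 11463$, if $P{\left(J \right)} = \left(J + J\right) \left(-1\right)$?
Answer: $-32369$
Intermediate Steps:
$P{\left(J \right)} = - 2 J$ ($P{\left(J \right)} = 2 J \left(-1\right) = - 2 J$)
$\left(-20882 + x{\left(P{\left(12 \right)} \right)}\right) - 11463 = \left(-20882 - 24\right) - 11463 = -20906 - 11463 = -32369$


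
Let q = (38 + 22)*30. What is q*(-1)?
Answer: -1800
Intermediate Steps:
q = 1800 (q = 60*30 = 1800)
q*(-1) = 1800*(-1) = -1800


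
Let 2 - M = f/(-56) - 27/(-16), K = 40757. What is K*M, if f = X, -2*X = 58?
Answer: -937411/112 ≈ -8369.7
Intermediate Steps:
X = -29 (X = -½*58 = -29)
f = -29
M = -23/112 (M = 2 - (-29/(-56) - 27/(-16)) = 2 - (-29*(-1/56) - 27*(-1/16)) = 2 - (29/56 + 27/16) = 2 - 1*247/112 = 2 - 247/112 = -23/112 ≈ -0.20536)
K*M = 40757*(-23/112) = -937411/112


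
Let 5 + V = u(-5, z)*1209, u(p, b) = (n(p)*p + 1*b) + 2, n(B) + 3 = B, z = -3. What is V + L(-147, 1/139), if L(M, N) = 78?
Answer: 47224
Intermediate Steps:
n(B) = -3 + B
u(p, b) = 2 + b + p*(-3 + p) (u(p, b) = ((-3 + p)*p + 1*b) + 2 = (p*(-3 + p) + b) + 2 = (b + p*(-3 + p)) + 2 = 2 + b + p*(-3 + p))
V = 47146 (V = -5 + (2 - 3 - 5*(-3 - 5))*1209 = -5 + (2 - 3 - 5*(-8))*1209 = -5 + (2 - 3 + 40)*1209 = -5 + 39*1209 = -5 + 47151 = 47146)
V + L(-147, 1/139) = 47146 + 78 = 47224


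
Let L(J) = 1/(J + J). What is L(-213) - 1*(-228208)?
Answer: 97216607/426 ≈ 2.2821e+5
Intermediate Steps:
L(J) = 1/(2*J)
L(-213) - 1*(-228208) = (½)/(-213) - 1*(-228208) = (½)*(-1/213) + 228208 = -1/426 + 228208 = 97216607/426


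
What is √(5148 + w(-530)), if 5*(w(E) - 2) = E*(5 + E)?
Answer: 40*√38 ≈ 246.58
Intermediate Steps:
w(E) = 2 + E*(5 + E)/5 (w(E) = 2 + (E*(5 + E))/5 = 2 + E*(5 + E)/5)
√(5148 + w(-530)) = √(5148 + (2 - 530 + (⅕)*(-530)²)) = √(5148 + (2 - 530 + (⅕)*280900)) = √(5148 + (2 - 530 + 56180)) = √(5148 + 55652) = √60800 = 40*√38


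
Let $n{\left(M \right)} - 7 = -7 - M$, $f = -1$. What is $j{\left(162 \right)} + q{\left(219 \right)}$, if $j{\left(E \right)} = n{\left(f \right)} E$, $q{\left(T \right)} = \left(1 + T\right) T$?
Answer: $48342$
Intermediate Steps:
$q{\left(T \right)} = T \left(1 + T\right)$
$n{\left(M \right)} = - M$ ($n{\left(M \right)} = 7 - \left(7 + M\right) = - M$)
$j{\left(E \right)} = E$ ($j{\left(E \right)} = \left(-1\right) \left(-1\right) E = 1 E = E$)
$j{\left(162 \right)} + q{\left(219 \right)} = 162 + 219 \left(1 + 219\right) = 162 + 219 \cdot 220 = 162 + 48180 = 48342$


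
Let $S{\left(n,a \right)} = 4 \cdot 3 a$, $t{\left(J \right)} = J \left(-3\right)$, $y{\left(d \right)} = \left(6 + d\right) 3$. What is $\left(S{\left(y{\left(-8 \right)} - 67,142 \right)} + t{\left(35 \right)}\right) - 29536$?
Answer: $-27937$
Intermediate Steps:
$y{\left(d \right)} = 18 + 3 d$
$t{\left(J \right)} = - 3 J$
$S{\left(n,a \right)} = 12 a$
$\left(S{\left(y{\left(-8 \right)} - 67,142 \right)} + t{\left(35 \right)}\right) - 29536 = \left(12 \cdot 142 - 105\right) - 29536 = \left(1704 - 105\right) - 29536 = 1599 - 29536 = -27937$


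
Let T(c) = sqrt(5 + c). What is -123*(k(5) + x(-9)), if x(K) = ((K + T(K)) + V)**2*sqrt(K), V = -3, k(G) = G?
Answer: -18327 - 51660*I ≈ -18327.0 - 51660.0*I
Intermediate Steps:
x(K) = sqrt(K)*(-3 + K + sqrt(5 + K))**2 (x(K) = ((K + sqrt(5 + K)) - 3)**2*sqrt(K) = (-3 + K + sqrt(5 + K))**2*sqrt(K) = sqrt(K)*(-3 + K + sqrt(5 + K))**2)
-123*(k(5) + x(-9)) = -123*(5 + sqrt(-9)*(-3 - 9 + sqrt(5 - 9))**2) = -123*(5 + (3*I)*(-3 - 9 + sqrt(-4))**2) = -123*(5 + (3*I)*(-3 - 9 + 2*I)**2) = -123*(5 + (3*I)*(-12 + 2*I)**2) = -123*(5 + 3*I*(-12 + 2*I)**2) = -615 - 369*I*(-12 + 2*I)**2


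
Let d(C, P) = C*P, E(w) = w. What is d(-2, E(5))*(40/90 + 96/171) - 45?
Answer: -9415/171 ≈ -55.058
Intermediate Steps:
d(-2, E(5))*(40/90 + 96/171) - 45 = (-2*5)*(40/90 + 96/171) - 45 = -10*(40*(1/90) + 96*(1/171)) - 45 = -10*(4/9 + 32/57) - 45 = -10*172/171 - 45 = -1720/171 - 45 = -9415/171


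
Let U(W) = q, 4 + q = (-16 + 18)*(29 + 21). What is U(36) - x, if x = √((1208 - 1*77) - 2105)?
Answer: 96 - I*√974 ≈ 96.0 - 31.209*I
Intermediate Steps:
x = I*√974 (x = √((1208 - 77) - 2105) = √(1131 - 2105) = √(-974) = I*√974 ≈ 31.209*I)
q = 96 (q = -4 + (-16 + 18)*(29 + 21) = -4 + 2*50 = -4 + 100 = 96)
U(W) = 96
U(36) - x = 96 - I*√974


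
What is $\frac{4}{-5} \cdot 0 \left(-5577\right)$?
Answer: $0$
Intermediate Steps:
$\frac{4}{-5} \cdot 0 \left(-5577\right) = 4 \left(- \frac{1}{5}\right) 0 \left(-5577\right) = \left(- \frac{4}{5}\right) 0 \left(-5577\right) = 0 \left(-5577\right) = 0$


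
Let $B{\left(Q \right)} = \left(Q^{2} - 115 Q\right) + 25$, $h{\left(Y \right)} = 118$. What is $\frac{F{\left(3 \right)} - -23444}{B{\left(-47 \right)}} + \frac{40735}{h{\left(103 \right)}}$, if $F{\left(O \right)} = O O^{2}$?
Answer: $\frac{313944243}{901402} \approx 348.28$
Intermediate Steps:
$B{\left(Q \right)} = 25 + Q^{2} - 115 Q$
$F{\left(O \right)} = O^{3}$
$\frac{F{\left(3 \right)} - -23444}{B{\left(-47 \right)}} + \frac{40735}{h{\left(103 \right)}} = \frac{3^{3} - -23444}{25 + \left(-47\right)^{2} - -5405} + \frac{40735}{118} = \frac{27 + 23444}{25 + 2209 + 5405} + 40735 \cdot \frac{1}{118} = \frac{23471}{7639} + \frac{40735}{118} = \frac{313944243}{901402}$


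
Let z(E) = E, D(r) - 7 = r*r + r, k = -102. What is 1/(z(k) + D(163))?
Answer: 1/26637 ≈ 3.7542e-5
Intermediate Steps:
D(r) = 7 + r + r² (D(r) = 7 + (r*r + r) = 7 + (r² + r) = 7 + (r + r²) = 7 + r + r²)
1/(z(k) + D(163)) = 1/(-102 + (7 + 163 + 163²)) = 1/(-102 + (7 + 163 + 26569)) = 1/(-102 + 26739) = 1/26637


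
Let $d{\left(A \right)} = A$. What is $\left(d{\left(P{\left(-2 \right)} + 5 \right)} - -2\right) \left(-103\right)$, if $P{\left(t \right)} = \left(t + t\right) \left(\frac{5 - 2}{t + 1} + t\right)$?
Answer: $-2781$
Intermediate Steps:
$P{\left(t \right)} = 2 t \left(t + \frac{3}{1 + t}\right)$ ($P{\left(t \right)} = 2 t \left(\frac{3}{1 + t} + t\right) = 2 t \left(t + \frac{3}{1 + t}\right)$)
$\left(d{\left(P{\left(-2 \right)} + 5 \right)} - -2\right) \left(-103\right) = \left(\left(2 \left(-2\right) \frac{1}{1 - 2} \left(3 - 2 + \left(-2\right)^{2}\right) + 5\right) - -2\right) \left(-103\right) = \left(\left(2 \left(-2\right) \frac{1}{-1} \left(3 - 2 + 4\right) + 5\right) + 2\right) \left(-103\right) = \left(\left(2 \left(-2\right) \left(-1\right) 5 + 5\right) + 2\right) \left(-103\right) = \left(\left(20 + 5\right) + 2\right) \left(-103\right) = \left(25 + 2\right) \left(-103\right) = 27 \left(-103\right) = -2781$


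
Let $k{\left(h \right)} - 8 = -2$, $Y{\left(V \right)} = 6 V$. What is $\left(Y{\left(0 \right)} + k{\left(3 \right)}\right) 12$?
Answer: $72$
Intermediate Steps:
$k{\left(h \right)} = 6$ ($k{\left(h \right)} = 8 - 2 = 6$)
$\left(Y{\left(0 \right)} + k{\left(3 \right)}\right) 12 = \left(6 \cdot 0 + 6\right) 12 = \left(0 + 6\right) 12 = 6 \cdot 12 = 72$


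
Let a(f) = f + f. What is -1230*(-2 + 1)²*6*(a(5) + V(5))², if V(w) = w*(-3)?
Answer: -184500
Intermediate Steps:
a(f) = 2*f
V(w) = -3*w
-1230*(-2 + 1)²*6*(a(5) + V(5))² = -1230*(-2 + 1)²*6*(2*5 - 3*5)² = -1230*(-1)²*6*(10 - 15)² = -1230*1*6*(-5)² = -7380*25 = -1230*150 = -184500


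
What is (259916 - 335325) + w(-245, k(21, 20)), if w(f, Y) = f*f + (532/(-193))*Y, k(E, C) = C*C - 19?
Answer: -3171804/193 ≈ -16434.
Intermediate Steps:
k(E, C) = -19 + C² (k(E, C) = C² - 19 = -19 + C²)
w(f, Y) = f² - 532*Y/193 (w(f, Y) = f² + (532*(-1/193))*Y = f² - 532*Y/193)
(259916 - 335325) + w(-245, k(21, 20)) = (259916 - 335325) + ((-245)² - 532*(-19 + 20²)/193) = -75409 + (60025 - 532*(-19 + 400)/193) = -75409 + (60025 - 532/193*381) = -75409 + (60025 - 202692/193) = -75409 + 11382133/193 = -3171804/193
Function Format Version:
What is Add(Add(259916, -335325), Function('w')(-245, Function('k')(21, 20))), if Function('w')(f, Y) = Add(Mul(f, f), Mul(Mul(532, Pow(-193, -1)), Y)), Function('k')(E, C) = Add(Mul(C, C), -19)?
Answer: Rational(-3171804, 193) ≈ -16434.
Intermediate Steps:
Function('k')(E, C) = Add(-19, Pow(C, 2)) (Function('k')(E, C) = Add(Pow(C, 2), -19) = Add(-19, Pow(C, 2)))
Function('w')(f, Y) = Add(Pow(f, 2), Mul(Rational(-532, 193), Y)) (Function('w')(f, Y) = Add(Pow(f, 2), Mul(Mul(532, Rational(-1, 193)), Y)) = Add(Pow(f, 2), Mul(Rational(-532, 193), Y)))
Add(Add(259916, -335325), Function('w')(-245, Function('k')(21, 20))) = Add(Add(259916, -335325), Add(Pow(-245, 2), Mul(Rational(-532, 193), Add(-19, Pow(20, 2))))) = Add(-75409, Add(60025, Mul(Rational(-532, 193), Add(-19, 400)))) = Add(-75409, Add(60025, Mul(Rational(-532, 193), 381))) = Add(-75409, Add(60025, Rational(-202692, 193))) = Add(-75409, Rational(11382133, 193)) = Rational(-3171804, 193)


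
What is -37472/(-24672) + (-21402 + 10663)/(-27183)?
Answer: 13370354/6986031 ≈ 1.9139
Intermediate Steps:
-37472/(-24672) + (-21402 + 10663)/(-27183) = -37472*(-1/24672) - 10739*(-1/27183) = 1171/771 + 10739/27183 = 13370354/6986031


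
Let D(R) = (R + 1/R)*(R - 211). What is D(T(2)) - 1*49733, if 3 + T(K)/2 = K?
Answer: -98401/2 ≈ -49201.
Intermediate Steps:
T(K) = -6 + 2*K
D(R) = (-211 + R)*(R + 1/R) (D(R) = (R + 1/R)*(-211 + R) = (-211 + R)*(R + 1/R))
D(T(2)) - 1*49733 = (1 + (-6 + 2*2)**2 - 211*(-6 + 2*2) - 211/(-6 + 2*2)) - 1*49733 = (1 + (-6 + 4)**2 - 211*(-6 + 4) - 211/(-6 + 4)) - 49733 = (1 + (-2)**2 - 211*(-2) - 211/(-2)) - 49733 = (1 + 4 + 422 - 211*(-1/2)) - 49733 = (1 + 4 + 422 + 211/2) - 49733 = 1065/2 - 49733 = -98401/2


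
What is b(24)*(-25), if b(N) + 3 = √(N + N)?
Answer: 75 - 100*√3 ≈ -98.205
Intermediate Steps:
b(N) = -3 + √2*√N (b(N) = -3 + √(N + N) = -3 + √(2*N) = -3 + √2*√N)
b(24)*(-25) = (-3 + √2*√24)*(-25) = (-3 + √2*(2*√6))*(-25) = (-3 + 4*√3)*(-25) = 75 - 100*√3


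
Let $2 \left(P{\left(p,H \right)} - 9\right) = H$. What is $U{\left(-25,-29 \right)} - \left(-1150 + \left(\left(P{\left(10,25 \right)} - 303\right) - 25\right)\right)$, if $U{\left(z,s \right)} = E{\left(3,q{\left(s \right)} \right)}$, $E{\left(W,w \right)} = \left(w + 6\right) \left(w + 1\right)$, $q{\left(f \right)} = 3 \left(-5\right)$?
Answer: $\frac{3165}{2} \approx 1582.5$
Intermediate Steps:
$q{\left(f \right)} = -15$
$P{\left(p,H \right)} = 9 + \frac{H}{2}$
$E{\left(W,w \right)} = \left(1 + w\right) \left(6 + w\right)$ ($E{\left(W,w \right)} = \left(6 + w\right) \left(1 + w\right) = \left(1 + w\right) \left(6 + w\right)$)
$U{\left(z,s \right)} = 126$ ($U{\left(z,s \right)} = 6 + \left(-15\right)^{2} + 7 \left(-15\right) = 6 + 225 - 105 = 126$)
$U{\left(-25,-29 \right)} - \left(-1150 + \left(\left(P{\left(10,25 \right)} - 303\right) - 25\right)\right) = 126 - \left(-1150 + \left(\left(\left(9 + \frac{1}{2} \cdot 25\right) - 303\right) - 25\right)\right) = 126 - \left(-1150 + \left(\left(\left(9 + \frac{25}{2}\right) - 303\right) - 25\right)\right) = 126 - \left(-1150 + \left(\left(\frac{43}{2} - 303\right) - 25\right)\right) = 126 - \left(-1150 - \frac{613}{2}\right) = 126 - - \frac{2913}{2} = 126 + \frac{2913}{2} = \frac{3165}{2}$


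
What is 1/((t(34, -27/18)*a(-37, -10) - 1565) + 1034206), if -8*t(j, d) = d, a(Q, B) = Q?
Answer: 16/16522145 ≈ 9.6840e-7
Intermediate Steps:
t(j, d) = -d/8
1/((t(34, -27/18)*a(-37, -10) - 1565) + 1034206) = 1/((-(-27)/(8*18)*(-37) - 1565) + 1034206) = 1/((-⅛*(-3/2)*(-37) - 1565) + 1034206) = 1/(((3/16)*(-37) - 1565) + 1034206) = 1/((-111/16 - 1565) + 1034206) = 1/(-25151/16 + 1034206) = 1/(16522145/16) = 16/16522145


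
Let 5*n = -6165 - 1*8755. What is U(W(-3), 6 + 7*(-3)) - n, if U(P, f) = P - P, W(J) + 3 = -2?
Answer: 2984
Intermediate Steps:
W(J) = -5 (W(J) = -3 - 2 = -5)
U(P, f) = 0
n = -2984 (n = (-6165 - 1*8755)/5 = (-6165 - 8755)/5 = (⅕)*(-14920) = -2984)
U(W(-3), 6 + 7*(-3)) - n = 0 - 1*(-2984) = 0 + 2984 = 2984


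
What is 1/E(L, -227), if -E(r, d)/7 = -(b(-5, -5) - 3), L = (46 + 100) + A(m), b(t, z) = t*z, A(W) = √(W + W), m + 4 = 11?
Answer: 1/154 ≈ 0.0064935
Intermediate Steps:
m = 7 (m = -4 + 11 = 7)
A(W) = √2*√W (A(W) = √(2*W) = √2*√W)
L = 146 + √14 (L = (46 + 100) + √2*√7 = 146 + √14 ≈ 149.74)
E(r, d) = 154 (E(r, d) = -(-7)*(-5*(-5) - 3) = -(-7)*(25 - 3) = -(-7)*22 = -7*(-22) = 154)
1/E(L, -227) = 1/154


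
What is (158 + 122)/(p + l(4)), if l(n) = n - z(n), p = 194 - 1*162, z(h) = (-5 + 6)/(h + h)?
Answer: 320/41 ≈ 7.8049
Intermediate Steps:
z(h) = 1/(2*h)
p = 32 (p = 194 - 162 = 32)
l(n) = n - 1/(2*n)
(158 + 122)/(p + l(4)) = (158 + 122)/(32 + (4 - ½/4)) = 280/(32 + (4 - ½*¼)) = 280/(32 + (4 - ⅛)) = 280/(32 + 31/8) = 280/(287/8) = 280*(8/287) = 320/41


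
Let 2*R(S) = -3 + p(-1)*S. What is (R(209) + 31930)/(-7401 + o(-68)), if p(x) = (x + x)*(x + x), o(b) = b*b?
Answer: -64693/5554 ≈ -11.648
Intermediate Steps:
o(b) = b²
p(x) = 4*x² (p(x) = (2*x)*(2*x) = 4*x²)
R(S) = -3/2 + 2*S (R(S) = (-3 + (4*(-1)²)*S)/2 = (-3 + (4*1)*S)/2 = (-3 + 4*S)/2 = -3/2 + 2*S)
(R(209) + 31930)/(-7401 + o(-68)) = ((-3/2 + 2*209) + 31930)/(-7401 + (-68)²) = ((-3/2 + 418) + 31930)/(-7401 + 4624) = (833/2 + 31930)/(-2777) = (64693/2)*(-1/2777) = -64693/5554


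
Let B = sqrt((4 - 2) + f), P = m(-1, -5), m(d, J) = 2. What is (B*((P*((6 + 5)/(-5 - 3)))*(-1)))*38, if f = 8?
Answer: 209*sqrt(10)/2 ≈ 330.46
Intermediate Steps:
P = 2
B = sqrt(10) (B = sqrt((4 - 2) + 8) = sqrt(2 + 8) = sqrt(10) ≈ 3.1623)
(B*((P*((6 + 5)/(-5 - 3)))*(-1)))*38 = (sqrt(10)*((2*((6 + 5)/(-5 - 3)))*(-1)))*38 = (sqrt(10)*((2*(11/(-8)))*(-1)))*38 = (sqrt(10)*((2*(11*(-1/8)))*(-1)))*38 = (sqrt(10)*((2*(-11/8))*(-1)))*38 = (sqrt(10)*(-11/4*(-1)))*38 = (sqrt(10)*(11/4))*38 = (11*sqrt(10)/4)*38 = 209*sqrt(10)/2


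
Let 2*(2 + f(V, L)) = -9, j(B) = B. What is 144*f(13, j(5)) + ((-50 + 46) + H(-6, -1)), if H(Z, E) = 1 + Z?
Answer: -945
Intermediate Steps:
f(V, L) = -13/2 (f(V, L) = -2 + (½)*(-9) = -2 - 9/2 = -13/2)
144*f(13, j(5)) + ((-50 + 46) + H(-6, -1)) = 144*(-13/2) + ((-50 + 46) + (1 - 6)) = -936 + (-4 - 5) = -936 - 9 = -945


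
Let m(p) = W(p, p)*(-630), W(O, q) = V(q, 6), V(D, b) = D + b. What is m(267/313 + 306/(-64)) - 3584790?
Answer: -17959164885/5008 ≈ -3.5861e+6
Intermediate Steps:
W(O, q) = 6 + q (W(O, q) = q + 6 = 6 + q)
m(p) = -3780 - 630*p (m(p) = (6 + p)*(-630) = -3780 - 630*p)
m(267/313 + 306/(-64)) - 3584790 = (-3780 - 630*(267/313 + 306/(-64))) - 3584790 = (-3780 - 630*(267*(1/313) + 306*(-1/64))) - 3584790 = (-3780 - 630*(267/313 - 153/32)) - 3584790 = (-3780 - 630*(-39345/10016)) - 3584790 = (-3780 + 12393675/5008) - 3584790 = -6536565/5008 - 3584790 = -17959164885/5008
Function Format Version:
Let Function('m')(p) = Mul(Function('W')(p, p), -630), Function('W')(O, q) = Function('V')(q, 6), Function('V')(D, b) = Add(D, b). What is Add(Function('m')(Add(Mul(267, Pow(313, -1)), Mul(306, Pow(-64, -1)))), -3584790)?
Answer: Rational(-17959164885, 5008) ≈ -3.5861e+6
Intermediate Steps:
Function('W')(O, q) = Add(6, q) (Function('W')(O, q) = Add(q, 6) = Add(6, q))
Function('m')(p) = Add(-3780, Mul(-630, p)) (Function('m')(p) = Mul(Add(6, p), -630) = Add(-3780, Mul(-630, p)))
Add(Function('m')(Add(Mul(267, Pow(313, -1)), Mul(306, Pow(-64, -1)))), -3584790) = Add(Add(-3780, Mul(-630, Add(Mul(267, Pow(313, -1)), Mul(306, Pow(-64, -1))))), -3584790) = Add(Add(-3780, Mul(-630, Add(Mul(267, Rational(1, 313)), Mul(306, Rational(-1, 64))))), -3584790) = Add(Add(-3780, Mul(-630, Add(Rational(267, 313), Rational(-153, 32)))), -3584790) = Add(Add(-3780, Mul(-630, Rational(-39345, 10016))), -3584790) = Add(Add(-3780, Rational(12393675, 5008)), -3584790) = Add(Rational(-6536565, 5008), -3584790) = Rational(-17959164885, 5008)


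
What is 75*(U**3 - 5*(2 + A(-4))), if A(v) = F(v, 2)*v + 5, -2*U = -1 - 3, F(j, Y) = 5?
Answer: 5475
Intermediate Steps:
U = 2 (U = -(-1 - 3)/2 = -1/2*(-4) = 2)
A(v) = 5 + 5*v (A(v) = 5*v + 5 = 5 + 5*v)
75*(U**3 - 5*(2 + A(-4))) = 75*(2**3 - 5*(2 + (5 + 5*(-4)))) = 75*(8 - 5*(2 + (5 - 20))) = 75*(8 - 5*(2 - 15)) = 75*(8 - 5*(-13)) = 75*(8 - 1*(-65)) = 75*(8 + 65) = 75*73 = 5475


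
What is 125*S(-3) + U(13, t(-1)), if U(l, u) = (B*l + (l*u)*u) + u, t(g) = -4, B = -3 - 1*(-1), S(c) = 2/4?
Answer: 481/2 ≈ 240.50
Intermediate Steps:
S(c) = ½ (S(c) = 2*(¼) = ½)
B = -2 (B = -3 + 1 = -2)
U(l, u) = u - 2*l + l*u² (U(l, u) = (-2*l + (l*u)*u) + u = (-2*l + l*u²) + u = u - 2*l + l*u²)
125*S(-3) + U(13, t(-1)) = 125*(½) + (-4 - 2*13 + 13*(-4)²) = 125/2 + (-4 - 26 + 13*16) = 125/2 + (-4 - 26 + 208) = 125/2 + 178 = 481/2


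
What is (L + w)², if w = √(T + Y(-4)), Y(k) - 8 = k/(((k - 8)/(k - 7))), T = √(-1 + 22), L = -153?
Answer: (459 - √3*√(13 + 3*√21))²/9 ≈ 22504.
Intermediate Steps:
T = √21 ≈ 4.5826
Y(k) = 8 + k*(-7 + k)/(-8 + k) (Y(k) = 8 + k/(((k - 8)/(k - 7))) = 8 + k/(((-8 + k)/(-7 + k))) = 8 + k*((-7 + k)/(-8 + k)) = 8 + k*(-7 + k)/(-8 + k))
w = √(13/3 + √21) (w = √(√21 + (-64 - 4 + (-4)²)/(-8 - 4)) = √(√21 + (-64 - 4 + 16)/(-12)) = √(√21 - 1/12*(-52)) = √(√21 + 13/3) = √(13/3 + √21) ≈ 2.9860)
(L + w)² = (-153 + √(39 + 9*√21)/3)²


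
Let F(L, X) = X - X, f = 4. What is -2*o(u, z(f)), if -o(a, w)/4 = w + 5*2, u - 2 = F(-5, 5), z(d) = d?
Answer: 112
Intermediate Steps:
F(L, X) = 0
u = 2 (u = 2 + 0 = 2)
o(a, w) = -40 - 4*w (o(a, w) = -4*(w + 5*2) = -4*(w + 10) = -4*(10 + w) = -40 - 4*w)
-2*o(u, z(f)) = -2*(-40 - 4*4) = -2*(-40 - 16) = -2*(-56) = 112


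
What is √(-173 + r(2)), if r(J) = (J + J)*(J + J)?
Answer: I*√157 ≈ 12.53*I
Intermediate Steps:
r(J) = 4*J² (r(J) = (2*J)*(2*J) = 4*J²)
√(-173 + r(2)) = √(-173 + 4*2²) = √(-173 + 4*4) = √(-173 + 16) = √(-157) = I*√157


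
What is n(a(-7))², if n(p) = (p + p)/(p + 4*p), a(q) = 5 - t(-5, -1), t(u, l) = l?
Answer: 4/25 ≈ 0.16000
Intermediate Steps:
a(q) = 6 (a(q) = 5 - 1*(-1) = 5 + 1 = 6)
n(p) = ⅖ (n(p) = (2*p)/((5*p)) = (2*p)*(1/(5*p)) = ⅖)
n(a(-7))² = (⅖)² = 4/25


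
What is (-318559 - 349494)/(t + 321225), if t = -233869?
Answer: -668053/87356 ≈ -7.6475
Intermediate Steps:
(-318559 - 349494)/(t + 321225) = (-318559 - 349494)/(-233869 + 321225) = -668053/87356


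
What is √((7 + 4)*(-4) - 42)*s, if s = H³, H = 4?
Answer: 64*I*√86 ≈ 593.51*I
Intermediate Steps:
s = 64 (s = 4³ = 64)
√((7 + 4)*(-4) - 42)*s = √((7 + 4)*(-4) - 42)*64 = √(11*(-4) - 42)*64 = √(-44 - 42)*64 = √(-86)*64 = (I*√86)*64 = 64*I*√86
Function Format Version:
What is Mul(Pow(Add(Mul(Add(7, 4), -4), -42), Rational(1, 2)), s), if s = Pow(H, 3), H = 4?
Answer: Mul(64, I, Pow(86, Rational(1, 2))) ≈ Mul(593.51, I)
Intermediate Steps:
s = 64 (s = Pow(4, 3) = 64)
Mul(Pow(Add(Mul(Add(7, 4), -4), -42), Rational(1, 2)), s) = Mul(Pow(Add(Mul(Add(7, 4), -4), -42), Rational(1, 2)), 64) = Mul(Pow(Add(Mul(11, -4), -42), Rational(1, 2)), 64) = Mul(Pow(Add(-44, -42), Rational(1, 2)), 64) = Mul(Pow(-86, Rational(1, 2)), 64) = Mul(Mul(I, Pow(86, Rational(1, 2))), 64) = Mul(64, I, Pow(86, Rational(1, 2)))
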